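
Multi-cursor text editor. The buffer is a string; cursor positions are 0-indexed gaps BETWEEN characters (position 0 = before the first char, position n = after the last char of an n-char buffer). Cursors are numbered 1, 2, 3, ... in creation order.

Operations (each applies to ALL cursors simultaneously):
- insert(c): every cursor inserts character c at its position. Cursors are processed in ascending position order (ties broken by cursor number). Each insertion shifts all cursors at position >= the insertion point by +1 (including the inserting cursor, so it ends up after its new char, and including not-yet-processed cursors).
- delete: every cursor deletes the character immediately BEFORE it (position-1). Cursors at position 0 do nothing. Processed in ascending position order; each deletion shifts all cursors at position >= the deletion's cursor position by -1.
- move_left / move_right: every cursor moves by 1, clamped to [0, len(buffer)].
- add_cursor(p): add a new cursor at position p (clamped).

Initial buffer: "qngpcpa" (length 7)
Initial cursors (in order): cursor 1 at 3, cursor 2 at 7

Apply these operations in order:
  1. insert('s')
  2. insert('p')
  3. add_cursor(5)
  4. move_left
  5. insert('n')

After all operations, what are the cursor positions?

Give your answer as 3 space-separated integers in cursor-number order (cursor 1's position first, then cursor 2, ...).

Answer: 6 13 6

Derivation:
After op 1 (insert('s')): buffer="qngspcpas" (len 9), cursors c1@4 c2@9, authorship ...1....2
After op 2 (insert('p')): buffer="qngsppcpasp" (len 11), cursors c1@5 c2@11, authorship ...11....22
After op 3 (add_cursor(5)): buffer="qngsppcpasp" (len 11), cursors c1@5 c3@5 c2@11, authorship ...11....22
After op 4 (move_left): buffer="qngsppcpasp" (len 11), cursors c1@4 c3@4 c2@10, authorship ...11....22
After op 5 (insert('n')): buffer="qngsnnppcpasnp" (len 14), cursors c1@6 c3@6 c2@13, authorship ...1131....222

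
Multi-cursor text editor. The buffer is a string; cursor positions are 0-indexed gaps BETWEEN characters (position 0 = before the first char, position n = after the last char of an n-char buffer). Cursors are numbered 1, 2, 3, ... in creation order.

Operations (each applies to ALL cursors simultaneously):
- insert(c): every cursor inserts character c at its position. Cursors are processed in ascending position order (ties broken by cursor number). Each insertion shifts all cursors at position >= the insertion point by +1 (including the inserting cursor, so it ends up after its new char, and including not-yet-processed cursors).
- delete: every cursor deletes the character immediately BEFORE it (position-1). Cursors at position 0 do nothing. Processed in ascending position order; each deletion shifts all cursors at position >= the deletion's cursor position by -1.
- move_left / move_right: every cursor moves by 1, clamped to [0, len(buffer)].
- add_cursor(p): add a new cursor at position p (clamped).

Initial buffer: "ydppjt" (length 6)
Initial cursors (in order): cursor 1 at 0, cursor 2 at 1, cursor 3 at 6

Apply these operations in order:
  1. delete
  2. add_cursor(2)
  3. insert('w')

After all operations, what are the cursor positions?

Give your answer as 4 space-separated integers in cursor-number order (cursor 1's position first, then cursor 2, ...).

Answer: 2 2 8 5

Derivation:
After op 1 (delete): buffer="dppj" (len 4), cursors c1@0 c2@0 c3@4, authorship ....
After op 2 (add_cursor(2)): buffer="dppj" (len 4), cursors c1@0 c2@0 c4@2 c3@4, authorship ....
After op 3 (insert('w')): buffer="wwdpwpjw" (len 8), cursors c1@2 c2@2 c4@5 c3@8, authorship 12..4..3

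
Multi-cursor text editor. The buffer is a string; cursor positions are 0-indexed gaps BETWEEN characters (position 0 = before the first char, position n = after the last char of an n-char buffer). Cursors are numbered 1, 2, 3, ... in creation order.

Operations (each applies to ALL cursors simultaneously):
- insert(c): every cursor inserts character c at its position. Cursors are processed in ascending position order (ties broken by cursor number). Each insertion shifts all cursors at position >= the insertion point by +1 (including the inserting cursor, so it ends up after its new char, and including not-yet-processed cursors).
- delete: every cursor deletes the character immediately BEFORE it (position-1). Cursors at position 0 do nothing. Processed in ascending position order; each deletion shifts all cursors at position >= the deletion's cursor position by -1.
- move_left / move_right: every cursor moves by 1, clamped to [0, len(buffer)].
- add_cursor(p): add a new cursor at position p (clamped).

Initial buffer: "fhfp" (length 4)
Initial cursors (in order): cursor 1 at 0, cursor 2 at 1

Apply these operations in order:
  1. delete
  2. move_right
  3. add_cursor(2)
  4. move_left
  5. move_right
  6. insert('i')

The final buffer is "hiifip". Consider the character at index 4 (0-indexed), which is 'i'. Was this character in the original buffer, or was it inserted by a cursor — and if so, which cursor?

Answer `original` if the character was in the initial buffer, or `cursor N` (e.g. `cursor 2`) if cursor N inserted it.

After op 1 (delete): buffer="hfp" (len 3), cursors c1@0 c2@0, authorship ...
After op 2 (move_right): buffer="hfp" (len 3), cursors c1@1 c2@1, authorship ...
After op 3 (add_cursor(2)): buffer="hfp" (len 3), cursors c1@1 c2@1 c3@2, authorship ...
After op 4 (move_left): buffer="hfp" (len 3), cursors c1@0 c2@0 c3@1, authorship ...
After op 5 (move_right): buffer="hfp" (len 3), cursors c1@1 c2@1 c3@2, authorship ...
After op 6 (insert('i')): buffer="hiifip" (len 6), cursors c1@3 c2@3 c3@5, authorship .12.3.
Authorship (.=original, N=cursor N): . 1 2 . 3 .
Index 4: author = 3

Answer: cursor 3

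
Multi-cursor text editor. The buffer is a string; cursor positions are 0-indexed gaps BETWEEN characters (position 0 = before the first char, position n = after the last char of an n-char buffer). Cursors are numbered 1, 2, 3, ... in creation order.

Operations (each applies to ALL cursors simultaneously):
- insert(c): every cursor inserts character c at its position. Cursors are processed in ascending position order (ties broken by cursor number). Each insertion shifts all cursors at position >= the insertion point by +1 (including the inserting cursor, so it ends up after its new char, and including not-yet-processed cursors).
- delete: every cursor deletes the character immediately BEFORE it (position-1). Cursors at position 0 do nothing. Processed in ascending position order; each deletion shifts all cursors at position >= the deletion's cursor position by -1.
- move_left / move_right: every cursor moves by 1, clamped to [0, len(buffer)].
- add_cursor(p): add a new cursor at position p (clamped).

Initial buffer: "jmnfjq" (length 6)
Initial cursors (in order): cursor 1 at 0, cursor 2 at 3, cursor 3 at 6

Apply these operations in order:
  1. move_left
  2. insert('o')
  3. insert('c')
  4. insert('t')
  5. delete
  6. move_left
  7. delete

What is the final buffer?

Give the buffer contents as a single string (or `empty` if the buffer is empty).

After op 1 (move_left): buffer="jmnfjq" (len 6), cursors c1@0 c2@2 c3@5, authorship ......
After op 2 (insert('o')): buffer="ojmonfjoq" (len 9), cursors c1@1 c2@4 c3@8, authorship 1..2...3.
After op 3 (insert('c')): buffer="ocjmocnfjocq" (len 12), cursors c1@2 c2@6 c3@11, authorship 11..22...33.
After op 4 (insert('t')): buffer="octjmoctnfjoctq" (len 15), cursors c1@3 c2@8 c3@14, authorship 111..222...333.
After op 5 (delete): buffer="ocjmocnfjocq" (len 12), cursors c1@2 c2@6 c3@11, authorship 11..22...33.
After op 6 (move_left): buffer="ocjmocnfjocq" (len 12), cursors c1@1 c2@5 c3@10, authorship 11..22...33.
After op 7 (delete): buffer="cjmcnfjcq" (len 9), cursors c1@0 c2@3 c3@7, authorship 1..2...3.

Answer: cjmcnfjcq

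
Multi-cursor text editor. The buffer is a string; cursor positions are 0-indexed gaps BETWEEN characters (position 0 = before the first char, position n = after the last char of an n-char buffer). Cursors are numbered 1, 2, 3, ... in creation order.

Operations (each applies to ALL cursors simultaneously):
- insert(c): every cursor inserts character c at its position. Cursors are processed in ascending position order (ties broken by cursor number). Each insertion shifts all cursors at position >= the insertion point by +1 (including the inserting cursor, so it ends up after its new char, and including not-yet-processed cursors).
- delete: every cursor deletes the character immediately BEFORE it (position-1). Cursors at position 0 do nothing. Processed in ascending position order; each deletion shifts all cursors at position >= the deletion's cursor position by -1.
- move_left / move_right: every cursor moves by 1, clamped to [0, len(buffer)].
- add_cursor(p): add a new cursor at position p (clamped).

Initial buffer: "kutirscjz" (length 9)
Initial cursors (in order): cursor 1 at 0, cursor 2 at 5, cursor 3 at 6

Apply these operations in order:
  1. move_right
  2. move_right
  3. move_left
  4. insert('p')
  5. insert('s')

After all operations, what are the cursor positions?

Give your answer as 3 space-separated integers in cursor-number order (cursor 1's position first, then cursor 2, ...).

Answer: 3 10 13

Derivation:
After op 1 (move_right): buffer="kutirscjz" (len 9), cursors c1@1 c2@6 c3@7, authorship .........
After op 2 (move_right): buffer="kutirscjz" (len 9), cursors c1@2 c2@7 c3@8, authorship .........
After op 3 (move_left): buffer="kutirscjz" (len 9), cursors c1@1 c2@6 c3@7, authorship .........
After op 4 (insert('p')): buffer="kputirspcpjz" (len 12), cursors c1@2 c2@8 c3@10, authorship .1.....2.3..
After op 5 (insert('s')): buffer="kpsutirspscpsjz" (len 15), cursors c1@3 c2@10 c3@13, authorship .11.....22.33..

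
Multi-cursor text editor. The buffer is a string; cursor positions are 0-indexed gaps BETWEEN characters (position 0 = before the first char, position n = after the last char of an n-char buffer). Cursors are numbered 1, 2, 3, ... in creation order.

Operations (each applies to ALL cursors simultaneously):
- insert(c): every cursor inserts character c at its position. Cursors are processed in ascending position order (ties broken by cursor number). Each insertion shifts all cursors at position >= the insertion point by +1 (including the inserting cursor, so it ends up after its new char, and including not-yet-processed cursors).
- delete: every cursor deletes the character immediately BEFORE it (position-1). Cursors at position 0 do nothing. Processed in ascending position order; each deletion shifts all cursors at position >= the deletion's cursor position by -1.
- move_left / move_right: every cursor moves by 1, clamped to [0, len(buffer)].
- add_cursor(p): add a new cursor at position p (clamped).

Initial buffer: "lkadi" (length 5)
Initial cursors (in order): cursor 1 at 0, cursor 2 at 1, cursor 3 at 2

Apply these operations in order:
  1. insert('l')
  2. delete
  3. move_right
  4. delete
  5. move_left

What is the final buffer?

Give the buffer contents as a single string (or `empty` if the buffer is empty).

Answer: di

Derivation:
After op 1 (insert('l')): buffer="lllkladi" (len 8), cursors c1@1 c2@3 c3@5, authorship 1.2.3...
After op 2 (delete): buffer="lkadi" (len 5), cursors c1@0 c2@1 c3@2, authorship .....
After op 3 (move_right): buffer="lkadi" (len 5), cursors c1@1 c2@2 c3@3, authorship .....
After op 4 (delete): buffer="di" (len 2), cursors c1@0 c2@0 c3@0, authorship ..
After op 5 (move_left): buffer="di" (len 2), cursors c1@0 c2@0 c3@0, authorship ..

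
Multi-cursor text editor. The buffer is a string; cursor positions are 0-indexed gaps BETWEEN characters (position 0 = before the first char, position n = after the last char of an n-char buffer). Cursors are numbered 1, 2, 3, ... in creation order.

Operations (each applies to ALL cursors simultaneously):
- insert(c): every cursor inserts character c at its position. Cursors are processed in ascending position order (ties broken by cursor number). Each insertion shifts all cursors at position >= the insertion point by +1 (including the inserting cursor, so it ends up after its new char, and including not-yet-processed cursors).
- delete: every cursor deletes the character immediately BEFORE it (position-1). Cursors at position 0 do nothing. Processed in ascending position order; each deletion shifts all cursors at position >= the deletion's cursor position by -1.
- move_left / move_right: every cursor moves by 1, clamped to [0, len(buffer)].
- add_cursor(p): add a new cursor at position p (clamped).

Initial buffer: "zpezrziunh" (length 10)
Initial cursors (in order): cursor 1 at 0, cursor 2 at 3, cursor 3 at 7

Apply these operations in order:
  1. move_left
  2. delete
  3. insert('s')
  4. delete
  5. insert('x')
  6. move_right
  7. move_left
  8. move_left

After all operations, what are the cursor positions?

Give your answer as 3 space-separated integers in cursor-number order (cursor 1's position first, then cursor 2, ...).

After op 1 (move_left): buffer="zpezrziunh" (len 10), cursors c1@0 c2@2 c3@6, authorship ..........
After op 2 (delete): buffer="zezriunh" (len 8), cursors c1@0 c2@1 c3@4, authorship ........
After op 3 (insert('s')): buffer="szsezrsiunh" (len 11), cursors c1@1 c2@3 c3@7, authorship 1.2...3....
After op 4 (delete): buffer="zezriunh" (len 8), cursors c1@0 c2@1 c3@4, authorship ........
After op 5 (insert('x')): buffer="xzxezrxiunh" (len 11), cursors c1@1 c2@3 c3@7, authorship 1.2...3....
After op 6 (move_right): buffer="xzxezrxiunh" (len 11), cursors c1@2 c2@4 c3@8, authorship 1.2...3....
After op 7 (move_left): buffer="xzxezrxiunh" (len 11), cursors c1@1 c2@3 c3@7, authorship 1.2...3....
After op 8 (move_left): buffer="xzxezrxiunh" (len 11), cursors c1@0 c2@2 c3@6, authorship 1.2...3....

Answer: 0 2 6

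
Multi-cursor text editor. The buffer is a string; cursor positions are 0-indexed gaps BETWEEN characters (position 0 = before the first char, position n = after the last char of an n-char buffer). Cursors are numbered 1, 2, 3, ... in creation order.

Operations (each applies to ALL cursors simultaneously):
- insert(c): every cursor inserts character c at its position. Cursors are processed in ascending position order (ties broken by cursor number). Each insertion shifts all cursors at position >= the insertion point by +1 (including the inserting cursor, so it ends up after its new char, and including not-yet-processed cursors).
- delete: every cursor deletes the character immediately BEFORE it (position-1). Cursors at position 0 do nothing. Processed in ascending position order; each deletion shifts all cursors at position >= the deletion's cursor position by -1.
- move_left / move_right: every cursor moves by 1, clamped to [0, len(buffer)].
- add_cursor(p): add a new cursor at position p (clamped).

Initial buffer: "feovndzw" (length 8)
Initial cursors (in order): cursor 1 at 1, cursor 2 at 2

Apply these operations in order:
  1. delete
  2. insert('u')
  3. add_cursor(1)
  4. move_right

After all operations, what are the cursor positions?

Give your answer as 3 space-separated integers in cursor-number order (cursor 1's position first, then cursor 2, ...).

After op 1 (delete): buffer="ovndzw" (len 6), cursors c1@0 c2@0, authorship ......
After op 2 (insert('u')): buffer="uuovndzw" (len 8), cursors c1@2 c2@2, authorship 12......
After op 3 (add_cursor(1)): buffer="uuovndzw" (len 8), cursors c3@1 c1@2 c2@2, authorship 12......
After op 4 (move_right): buffer="uuovndzw" (len 8), cursors c3@2 c1@3 c2@3, authorship 12......

Answer: 3 3 2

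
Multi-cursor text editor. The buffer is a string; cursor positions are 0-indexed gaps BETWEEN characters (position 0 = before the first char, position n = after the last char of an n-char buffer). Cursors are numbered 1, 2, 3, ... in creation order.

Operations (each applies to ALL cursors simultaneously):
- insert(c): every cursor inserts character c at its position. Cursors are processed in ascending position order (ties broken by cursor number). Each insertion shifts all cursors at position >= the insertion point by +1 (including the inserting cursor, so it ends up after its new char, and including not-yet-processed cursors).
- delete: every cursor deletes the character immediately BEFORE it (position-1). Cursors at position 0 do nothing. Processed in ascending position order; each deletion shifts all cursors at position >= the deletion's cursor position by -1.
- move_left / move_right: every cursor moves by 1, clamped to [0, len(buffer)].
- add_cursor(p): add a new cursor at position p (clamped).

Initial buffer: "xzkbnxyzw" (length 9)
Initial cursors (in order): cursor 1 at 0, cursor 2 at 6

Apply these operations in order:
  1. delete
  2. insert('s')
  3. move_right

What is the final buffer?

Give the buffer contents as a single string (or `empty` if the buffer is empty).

After op 1 (delete): buffer="xzkbnyzw" (len 8), cursors c1@0 c2@5, authorship ........
After op 2 (insert('s')): buffer="sxzkbnsyzw" (len 10), cursors c1@1 c2@7, authorship 1.....2...
After op 3 (move_right): buffer="sxzkbnsyzw" (len 10), cursors c1@2 c2@8, authorship 1.....2...

Answer: sxzkbnsyzw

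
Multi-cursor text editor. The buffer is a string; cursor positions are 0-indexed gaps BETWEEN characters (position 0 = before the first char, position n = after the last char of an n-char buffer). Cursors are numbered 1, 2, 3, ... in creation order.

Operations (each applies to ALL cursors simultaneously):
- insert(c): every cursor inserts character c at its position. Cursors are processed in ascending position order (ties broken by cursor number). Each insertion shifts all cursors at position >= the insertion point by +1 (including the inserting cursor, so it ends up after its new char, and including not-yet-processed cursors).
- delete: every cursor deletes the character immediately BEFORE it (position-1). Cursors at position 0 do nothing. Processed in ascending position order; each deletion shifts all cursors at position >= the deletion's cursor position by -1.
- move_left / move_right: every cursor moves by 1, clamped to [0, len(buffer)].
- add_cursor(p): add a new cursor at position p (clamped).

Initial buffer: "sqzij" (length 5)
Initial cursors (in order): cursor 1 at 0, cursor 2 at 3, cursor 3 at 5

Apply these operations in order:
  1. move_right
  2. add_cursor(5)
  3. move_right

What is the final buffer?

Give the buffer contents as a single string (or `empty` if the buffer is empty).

Answer: sqzij

Derivation:
After op 1 (move_right): buffer="sqzij" (len 5), cursors c1@1 c2@4 c3@5, authorship .....
After op 2 (add_cursor(5)): buffer="sqzij" (len 5), cursors c1@1 c2@4 c3@5 c4@5, authorship .....
After op 3 (move_right): buffer="sqzij" (len 5), cursors c1@2 c2@5 c3@5 c4@5, authorship .....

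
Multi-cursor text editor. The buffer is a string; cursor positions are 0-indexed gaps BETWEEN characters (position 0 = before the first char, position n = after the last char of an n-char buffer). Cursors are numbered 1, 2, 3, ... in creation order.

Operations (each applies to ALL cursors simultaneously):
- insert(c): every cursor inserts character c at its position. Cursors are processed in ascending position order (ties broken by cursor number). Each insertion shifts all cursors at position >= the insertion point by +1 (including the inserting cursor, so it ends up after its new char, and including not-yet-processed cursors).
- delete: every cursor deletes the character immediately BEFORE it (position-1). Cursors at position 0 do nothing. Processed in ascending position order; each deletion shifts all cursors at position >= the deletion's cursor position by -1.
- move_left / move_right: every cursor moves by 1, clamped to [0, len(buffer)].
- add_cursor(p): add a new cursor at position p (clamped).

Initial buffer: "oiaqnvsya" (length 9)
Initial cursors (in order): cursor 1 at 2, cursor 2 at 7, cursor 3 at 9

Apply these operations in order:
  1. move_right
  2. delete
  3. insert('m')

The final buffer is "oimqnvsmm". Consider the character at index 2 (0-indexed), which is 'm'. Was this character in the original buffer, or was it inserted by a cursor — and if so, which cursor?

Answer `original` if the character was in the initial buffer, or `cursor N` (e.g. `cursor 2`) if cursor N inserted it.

After op 1 (move_right): buffer="oiaqnvsya" (len 9), cursors c1@3 c2@8 c3@9, authorship .........
After op 2 (delete): buffer="oiqnvs" (len 6), cursors c1@2 c2@6 c3@6, authorship ......
After op 3 (insert('m')): buffer="oimqnvsmm" (len 9), cursors c1@3 c2@9 c3@9, authorship ..1....23
Authorship (.=original, N=cursor N): . . 1 . . . . 2 3
Index 2: author = 1

Answer: cursor 1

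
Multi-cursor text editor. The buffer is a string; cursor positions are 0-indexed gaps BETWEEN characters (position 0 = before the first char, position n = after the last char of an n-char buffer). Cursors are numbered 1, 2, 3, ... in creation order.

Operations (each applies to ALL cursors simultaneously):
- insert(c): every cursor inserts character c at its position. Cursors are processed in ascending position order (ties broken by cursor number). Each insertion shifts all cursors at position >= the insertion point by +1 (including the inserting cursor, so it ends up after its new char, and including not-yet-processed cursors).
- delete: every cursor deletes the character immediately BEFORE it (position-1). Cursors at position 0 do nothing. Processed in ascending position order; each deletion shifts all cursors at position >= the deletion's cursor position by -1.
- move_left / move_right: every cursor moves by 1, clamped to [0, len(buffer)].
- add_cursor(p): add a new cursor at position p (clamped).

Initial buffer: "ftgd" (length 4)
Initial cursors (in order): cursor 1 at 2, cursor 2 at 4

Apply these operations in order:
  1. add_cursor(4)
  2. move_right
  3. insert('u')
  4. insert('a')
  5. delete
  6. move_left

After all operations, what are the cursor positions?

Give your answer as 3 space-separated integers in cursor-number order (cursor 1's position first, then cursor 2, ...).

After op 1 (add_cursor(4)): buffer="ftgd" (len 4), cursors c1@2 c2@4 c3@4, authorship ....
After op 2 (move_right): buffer="ftgd" (len 4), cursors c1@3 c2@4 c3@4, authorship ....
After op 3 (insert('u')): buffer="ftguduu" (len 7), cursors c1@4 c2@7 c3@7, authorship ...1.23
After op 4 (insert('a')): buffer="ftguaduuaa" (len 10), cursors c1@5 c2@10 c3@10, authorship ...11.2323
After op 5 (delete): buffer="ftguduu" (len 7), cursors c1@4 c2@7 c3@7, authorship ...1.23
After op 6 (move_left): buffer="ftguduu" (len 7), cursors c1@3 c2@6 c3@6, authorship ...1.23

Answer: 3 6 6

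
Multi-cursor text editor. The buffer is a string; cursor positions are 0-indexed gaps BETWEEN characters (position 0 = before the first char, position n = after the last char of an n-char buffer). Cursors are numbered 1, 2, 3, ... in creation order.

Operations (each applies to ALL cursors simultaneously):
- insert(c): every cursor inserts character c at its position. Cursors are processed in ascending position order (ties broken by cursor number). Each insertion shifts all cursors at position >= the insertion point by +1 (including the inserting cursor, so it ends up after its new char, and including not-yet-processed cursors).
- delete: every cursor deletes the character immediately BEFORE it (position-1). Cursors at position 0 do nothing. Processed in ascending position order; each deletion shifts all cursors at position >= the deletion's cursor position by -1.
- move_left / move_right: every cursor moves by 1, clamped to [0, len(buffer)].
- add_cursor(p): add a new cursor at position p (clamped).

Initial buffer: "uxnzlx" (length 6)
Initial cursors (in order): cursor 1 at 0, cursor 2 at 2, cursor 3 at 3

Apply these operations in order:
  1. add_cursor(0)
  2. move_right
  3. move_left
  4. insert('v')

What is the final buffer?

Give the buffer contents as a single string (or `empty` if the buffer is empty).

Answer: vvuxvnvzlx

Derivation:
After op 1 (add_cursor(0)): buffer="uxnzlx" (len 6), cursors c1@0 c4@0 c2@2 c3@3, authorship ......
After op 2 (move_right): buffer="uxnzlx" (len 6), cursors c1@1 c4@1 c2@3 c3@4, authorship ......
After op 3 (move_left): buffer="uxnzlx" (len 6), cursors c1@0 c4@0 c2@2 c3@3, authorship ......
After op 4 (insert('v')): buffer="vvuxvnvzlx" (len 10), cursors c1@2 c4@2 c2@5 c3@7, authorship 14..2.3...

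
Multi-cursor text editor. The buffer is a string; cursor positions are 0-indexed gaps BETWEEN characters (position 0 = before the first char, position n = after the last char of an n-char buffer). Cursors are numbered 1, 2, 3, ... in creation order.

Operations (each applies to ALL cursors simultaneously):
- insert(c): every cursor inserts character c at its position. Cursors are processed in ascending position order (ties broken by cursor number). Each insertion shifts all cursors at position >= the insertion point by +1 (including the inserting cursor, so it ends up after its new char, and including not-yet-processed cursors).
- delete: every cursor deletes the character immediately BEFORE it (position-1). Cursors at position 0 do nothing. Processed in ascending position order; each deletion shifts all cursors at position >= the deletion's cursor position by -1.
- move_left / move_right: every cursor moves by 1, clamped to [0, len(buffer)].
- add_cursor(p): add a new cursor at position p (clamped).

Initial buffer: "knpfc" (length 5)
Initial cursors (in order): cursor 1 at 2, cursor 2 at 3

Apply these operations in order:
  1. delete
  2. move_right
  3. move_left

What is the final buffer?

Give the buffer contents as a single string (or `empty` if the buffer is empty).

After op 1 (delete): buffer="kfc" (len 3), cursors c1@1 c2@1, authorship ...
After op 2 (move_right): buffer="kfc" (len 3), cursors c1@2 c2@2, authorship ...
After op 3 (move_left): buffer="kfc" (len 3), cursors c1@1 c2@1, authorship ...

Answer: kfc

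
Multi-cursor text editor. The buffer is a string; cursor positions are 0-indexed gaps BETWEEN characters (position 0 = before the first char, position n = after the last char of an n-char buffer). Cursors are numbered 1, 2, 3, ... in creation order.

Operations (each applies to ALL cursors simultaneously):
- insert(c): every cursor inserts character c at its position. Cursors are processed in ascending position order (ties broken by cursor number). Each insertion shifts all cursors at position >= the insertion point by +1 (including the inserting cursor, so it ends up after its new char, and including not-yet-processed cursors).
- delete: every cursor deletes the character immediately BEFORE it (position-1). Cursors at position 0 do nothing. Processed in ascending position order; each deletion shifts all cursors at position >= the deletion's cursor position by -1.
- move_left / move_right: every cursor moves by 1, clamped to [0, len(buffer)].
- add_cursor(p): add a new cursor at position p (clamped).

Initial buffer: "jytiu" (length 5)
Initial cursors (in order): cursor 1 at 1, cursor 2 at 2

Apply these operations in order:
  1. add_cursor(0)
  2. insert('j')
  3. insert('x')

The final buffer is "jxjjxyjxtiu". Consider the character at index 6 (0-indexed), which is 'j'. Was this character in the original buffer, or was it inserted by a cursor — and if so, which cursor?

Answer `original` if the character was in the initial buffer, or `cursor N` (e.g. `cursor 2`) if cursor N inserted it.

After op 1 (add_cursor(0)): buffer="jytiu" (len 5), cursors c3@0 c1@1 c2@2, authorship .....
After op 2 (insert('j')): buffer="jjjyjtiu" (len 8), cursors c3@1 c1@3 c2@5, authorship 3.1.2...
After op 3 (insert('x')): buffer="jxjjxyjxtiu" (len 11), cursors c3@2 c1@5 c2@8, authorship 33.11.22...
Authorship (.=original, N=cursor N): 3 3 . 1 1 . 2 2 . . .
Index 6: author = 2

Answer: cursor 2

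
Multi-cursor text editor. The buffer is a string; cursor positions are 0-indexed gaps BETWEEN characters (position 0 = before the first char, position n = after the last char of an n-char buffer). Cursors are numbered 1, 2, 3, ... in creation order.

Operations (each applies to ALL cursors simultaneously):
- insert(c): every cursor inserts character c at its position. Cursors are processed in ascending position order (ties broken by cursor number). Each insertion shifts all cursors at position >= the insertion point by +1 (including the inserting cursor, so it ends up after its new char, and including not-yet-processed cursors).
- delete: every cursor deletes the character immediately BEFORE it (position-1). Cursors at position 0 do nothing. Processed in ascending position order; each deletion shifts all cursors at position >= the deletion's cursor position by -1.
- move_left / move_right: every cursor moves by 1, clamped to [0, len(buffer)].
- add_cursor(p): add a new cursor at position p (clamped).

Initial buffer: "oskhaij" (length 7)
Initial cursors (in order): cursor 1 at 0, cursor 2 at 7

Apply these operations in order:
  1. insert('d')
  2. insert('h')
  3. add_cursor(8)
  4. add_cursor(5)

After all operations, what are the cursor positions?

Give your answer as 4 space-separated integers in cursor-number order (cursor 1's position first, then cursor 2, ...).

After op 1 (insert('d')): buffer="doskhaijd" (len 9), cursors c1@1 c2@9, authorship 1.......2
After op 2 (insert('h')): buffer="dhoskhaijdh" (len 11), cursors c1@2 c2@11, authorship 11.......22
After op 3 (add_cursor(8)): buffer="dhoskhaijdh" (len 11), cursors c1@2 c3@8 c2@11, authorship 11.......22
After op 4 (add_cursor(5)): buffer="dhoskhaijdh" (len 11), cursors c1@2 c4@5 c3@8 c2@11, authorship 11.......22

Answer: 2 11 8 5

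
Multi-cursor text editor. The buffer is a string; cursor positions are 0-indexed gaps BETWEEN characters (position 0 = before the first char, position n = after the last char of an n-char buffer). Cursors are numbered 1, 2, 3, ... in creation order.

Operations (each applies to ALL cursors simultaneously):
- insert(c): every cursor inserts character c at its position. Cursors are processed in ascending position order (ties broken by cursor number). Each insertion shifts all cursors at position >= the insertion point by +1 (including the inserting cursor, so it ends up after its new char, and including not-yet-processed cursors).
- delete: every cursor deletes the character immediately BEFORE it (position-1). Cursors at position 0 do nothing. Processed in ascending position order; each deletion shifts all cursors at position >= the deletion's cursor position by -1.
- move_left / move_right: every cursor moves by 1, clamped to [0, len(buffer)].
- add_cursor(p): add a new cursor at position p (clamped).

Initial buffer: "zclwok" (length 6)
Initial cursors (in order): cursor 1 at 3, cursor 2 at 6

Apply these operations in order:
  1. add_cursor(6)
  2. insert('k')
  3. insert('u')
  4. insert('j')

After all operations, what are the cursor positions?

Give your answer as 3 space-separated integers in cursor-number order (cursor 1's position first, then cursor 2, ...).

Answer: 6 15 15

Derivation:
After op 1 (add_cursor(6)): buffer="zclwok" (len 6), cursors c1@3 c2@6 c3@6, authorship ......
After op 2 (insert('k')): buffer="zclkwokkk" (len 9), cursors c1@4 c2@9 c3@9, authorship ...1...23
After op 3 (insert('u')): buffer="zclkuwokkkuu" (len 12), cursors c1@5 c2@12 c3@12, authorship ...11...2323
After op 4 (insert('j')): buffer="zclkujwokkkuujj" (len 15), cursors c1@6 c2@15 c3@15, authorship ...111...232323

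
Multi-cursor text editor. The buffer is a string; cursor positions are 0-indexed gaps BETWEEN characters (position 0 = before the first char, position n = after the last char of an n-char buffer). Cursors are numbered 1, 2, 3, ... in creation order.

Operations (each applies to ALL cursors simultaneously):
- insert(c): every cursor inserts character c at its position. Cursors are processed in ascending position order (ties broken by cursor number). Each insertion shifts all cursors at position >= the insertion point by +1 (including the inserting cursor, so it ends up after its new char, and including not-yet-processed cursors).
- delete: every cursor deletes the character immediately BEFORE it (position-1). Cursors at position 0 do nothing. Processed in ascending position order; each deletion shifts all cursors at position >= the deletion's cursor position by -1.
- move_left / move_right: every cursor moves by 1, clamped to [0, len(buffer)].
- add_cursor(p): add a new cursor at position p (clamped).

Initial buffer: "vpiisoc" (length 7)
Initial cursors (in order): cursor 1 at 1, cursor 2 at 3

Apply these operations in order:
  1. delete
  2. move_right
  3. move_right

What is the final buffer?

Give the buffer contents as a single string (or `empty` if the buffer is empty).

After op 1 (delete): buffer="pisoc" (len 5), cursors c1@0 c2@1, authorship .....
After op 2 (move_right): buffer="pisoc" (len 5), cursors c1@1 c2@2, authorship .....
After op 3 (move_right): buffer="pisoc" (len 5), cursors c1@2 c2@3, authorship .....

Answer: pisoc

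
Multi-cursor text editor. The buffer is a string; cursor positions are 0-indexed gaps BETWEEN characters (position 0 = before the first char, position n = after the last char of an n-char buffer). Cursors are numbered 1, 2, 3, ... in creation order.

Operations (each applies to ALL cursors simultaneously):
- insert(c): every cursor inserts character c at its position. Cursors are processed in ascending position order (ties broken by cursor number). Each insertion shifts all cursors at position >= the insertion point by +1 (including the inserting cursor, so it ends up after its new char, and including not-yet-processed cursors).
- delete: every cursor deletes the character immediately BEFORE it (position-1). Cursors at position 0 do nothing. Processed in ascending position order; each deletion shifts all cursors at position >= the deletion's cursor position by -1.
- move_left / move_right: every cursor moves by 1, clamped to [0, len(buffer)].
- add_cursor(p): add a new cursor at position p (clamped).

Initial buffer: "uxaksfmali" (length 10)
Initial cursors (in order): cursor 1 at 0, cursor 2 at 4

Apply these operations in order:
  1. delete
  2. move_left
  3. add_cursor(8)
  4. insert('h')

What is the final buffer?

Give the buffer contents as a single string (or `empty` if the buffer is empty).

Answer: huxhasfmalhi

Derivation:
After op 1 (delete): buffer="uxasfmali" (len 9), cursors c1@0 c2@3, authorship .........
After op 2 (move_left): buffer="uxasfmali" (len 9), cursors c1@0 c2@2, authorship .........
After op 3 (add_cursor(8)): buffer="uxasfmali" (len 9), cursors c1@0 c2@2 c3@8, authorship .........
After op 4 (insert('h')): buffer="huxhasfmalhi" (len 12), cursors c1@1 c2@4 c3@11, authorship 1..2......3.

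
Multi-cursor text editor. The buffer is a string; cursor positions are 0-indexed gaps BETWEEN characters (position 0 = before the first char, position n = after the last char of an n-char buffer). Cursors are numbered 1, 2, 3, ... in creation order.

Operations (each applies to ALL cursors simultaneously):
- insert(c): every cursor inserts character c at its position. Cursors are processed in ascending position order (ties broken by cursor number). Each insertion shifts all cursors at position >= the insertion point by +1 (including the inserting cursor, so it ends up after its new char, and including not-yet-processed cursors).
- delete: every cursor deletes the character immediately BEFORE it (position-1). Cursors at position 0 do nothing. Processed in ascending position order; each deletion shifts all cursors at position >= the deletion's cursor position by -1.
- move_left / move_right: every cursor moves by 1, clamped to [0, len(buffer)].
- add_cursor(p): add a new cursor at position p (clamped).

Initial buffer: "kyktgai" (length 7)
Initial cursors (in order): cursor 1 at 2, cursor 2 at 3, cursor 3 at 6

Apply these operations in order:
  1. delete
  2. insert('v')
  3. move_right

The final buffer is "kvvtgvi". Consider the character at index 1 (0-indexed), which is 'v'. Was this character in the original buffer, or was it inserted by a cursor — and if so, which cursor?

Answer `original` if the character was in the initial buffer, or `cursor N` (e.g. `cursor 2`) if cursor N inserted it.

After op 1 (delete): buffer="ktgi" (len 4), cursors c1@1 c2@1 c3@3, authorship ....
After op 2 (insert('v')): buffer="kvvtgvi" (len 7), cursors c1@3 c2@3 c3@6, authorship .12..3.
After op 3 (move_right): buffer="kvvtgvi" (len 7), cursors c1@4 c2@4 c3@7, authorship .12..3.
Authorship (.=original, N=cursor N): . 1 2 . . 3 .
Index 1: author = 1

Answer: cursor 1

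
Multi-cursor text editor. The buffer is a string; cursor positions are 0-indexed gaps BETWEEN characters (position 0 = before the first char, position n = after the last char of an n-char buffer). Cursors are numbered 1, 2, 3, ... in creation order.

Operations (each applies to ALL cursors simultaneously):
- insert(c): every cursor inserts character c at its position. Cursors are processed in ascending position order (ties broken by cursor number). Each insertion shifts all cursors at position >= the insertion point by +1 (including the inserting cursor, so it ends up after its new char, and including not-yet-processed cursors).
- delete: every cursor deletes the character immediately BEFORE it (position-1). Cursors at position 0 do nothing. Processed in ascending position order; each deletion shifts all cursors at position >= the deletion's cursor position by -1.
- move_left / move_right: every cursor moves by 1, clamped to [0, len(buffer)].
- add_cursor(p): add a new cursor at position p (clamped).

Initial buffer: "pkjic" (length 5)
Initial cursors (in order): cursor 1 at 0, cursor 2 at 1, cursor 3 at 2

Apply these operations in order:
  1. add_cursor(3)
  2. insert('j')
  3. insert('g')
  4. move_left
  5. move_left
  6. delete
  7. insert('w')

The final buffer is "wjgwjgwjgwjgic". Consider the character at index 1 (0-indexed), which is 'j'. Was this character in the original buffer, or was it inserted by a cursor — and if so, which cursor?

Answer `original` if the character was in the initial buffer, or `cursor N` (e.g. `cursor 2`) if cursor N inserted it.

After op 1 (add_cursor(3)): buffer="pkjic" (len 5), cursors c1@0 c2@1 c3@2 c4@3, authorship .....
After op 2 (insert('j')): buffer="jpjkjjjic" (len 9), cursors c1@1 c2@3 c3@5 c4@7, authorship 1.2.3.4..
After op 3 (insert('g')): buffer="jgpjgkjgjjgic" (len 13), cursors c1@2 c2@5 c3@8 c4@11, authorship 11.22.33.44..
After op 4 (move_left): buffer="jgpjgkjgjjgic" (len 13), cursors c1@1 c2@4 c3@7 c4@10, authorship 11.22.33.44..
After op 5 (move_left): buffer="jgpjgkjgjjgic" (len 13), cursors c1@0 c2@3 c3@6 c4@9, authorship 11.22.33.44..
After op 6 (delete): buffer="jgjgjgjgic" (len 10), cursors c1@0 c2@2 c3@4 c4@6, authorship 11223344..
After op 7 (insert('w')): buffer="wjgwjgwjgwjgic" (len 14), cursors c1@1 c2@4 c3@7 c4@10, authorship 111222333444..
Authorship (.=original, N=cursor N): 1 1 1 2 2 2 3 3 3 4 4 4 . .
Index 1: author = 1

Answer: cursor 1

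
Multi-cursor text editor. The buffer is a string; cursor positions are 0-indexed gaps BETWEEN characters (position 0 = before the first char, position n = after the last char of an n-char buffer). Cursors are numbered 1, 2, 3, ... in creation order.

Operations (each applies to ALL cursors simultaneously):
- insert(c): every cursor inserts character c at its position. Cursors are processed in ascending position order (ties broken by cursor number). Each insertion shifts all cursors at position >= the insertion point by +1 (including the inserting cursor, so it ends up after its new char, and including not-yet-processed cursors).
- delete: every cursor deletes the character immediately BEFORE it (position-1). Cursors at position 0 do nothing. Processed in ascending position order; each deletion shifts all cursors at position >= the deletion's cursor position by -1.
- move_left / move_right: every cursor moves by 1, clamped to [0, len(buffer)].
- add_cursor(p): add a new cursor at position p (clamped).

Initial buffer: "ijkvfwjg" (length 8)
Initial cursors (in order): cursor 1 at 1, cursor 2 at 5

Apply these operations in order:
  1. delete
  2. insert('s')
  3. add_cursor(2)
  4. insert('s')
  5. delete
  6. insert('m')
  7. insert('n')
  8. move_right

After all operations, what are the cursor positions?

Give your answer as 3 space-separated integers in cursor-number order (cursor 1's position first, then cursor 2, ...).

After op 1 (delete): buffer="jkvwjg" (len 6), cursors c1@0 c2@3, authorship ......
After op 2 (insert('s')): buffer="sjkvswjg" (len 8), cursors c1@1 c2@5, authorship 1...2...
After op 3 (add_cursor(2)): buffer="sjkvswjg" (len 8), cursors c1@1 c3@2 c2@5, authorship 1...2...
After op 4 (insert('s')): buffer="ssjskvsswjg" (len 11), cursors c1@2 c3@4 c2@8, authorship 11.3..22...
After op 5 (delete): buffer="sjkvswjg" (len 8), cursors c1@1 c3@2 c2@5, authorship 1...2...
After op 6 (insert('m')): buffer="smjmkvsmwjg" (len 11), cursors c1@2 c3@4 c2@8, authorship 11.3..22...
After op 7 (insert('n')): buffer="smnjmnkvsmnwjg" (len 14), cursors c1@3 c3@6 c2@11, authorship 111.33..222...
After op 8 (move_right): buffer="smnjmnkvsmnwjg" (len 14), cursors c1@4 c3@7 c2@12, authorship 111.33..222...

Answer: 4 12 7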